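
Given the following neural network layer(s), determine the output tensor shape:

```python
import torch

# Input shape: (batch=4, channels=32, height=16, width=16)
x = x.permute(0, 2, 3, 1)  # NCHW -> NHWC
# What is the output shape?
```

Input: (4, 32, 16, 16) -> Output: (4, 16, 16, 32)

Answer: (4, 16, 16, 32)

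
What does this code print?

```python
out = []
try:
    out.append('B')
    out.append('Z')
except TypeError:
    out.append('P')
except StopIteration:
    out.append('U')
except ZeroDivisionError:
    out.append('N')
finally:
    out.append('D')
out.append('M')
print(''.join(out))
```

Execution trace: 'B' (try body) → 'Z' (try body, no exception) → 'D' (finally) → 'M' (after the try/except). Output: BZDM

Answer: BZDM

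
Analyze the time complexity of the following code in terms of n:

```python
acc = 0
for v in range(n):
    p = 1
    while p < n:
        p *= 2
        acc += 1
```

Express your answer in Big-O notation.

Each loop level contributes: n × log n. Multiplying the contributions gives O(n log n).

Answer: O(n log n)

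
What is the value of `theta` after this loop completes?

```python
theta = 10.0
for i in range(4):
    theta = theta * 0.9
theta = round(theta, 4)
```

Exponential decay: 10.0 * 0.9^4
`theta` takes the values: 10.0 → 9.0 → 8.1 → 7.29 → 6.561

Answer: 6.561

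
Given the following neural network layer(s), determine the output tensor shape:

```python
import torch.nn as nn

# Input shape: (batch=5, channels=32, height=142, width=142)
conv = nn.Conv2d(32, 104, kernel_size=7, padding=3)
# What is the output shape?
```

Input: (5, 32, 142, 142) -> Output: (5, 104, 142, 142)

Answer: (5, 104, 142, 142)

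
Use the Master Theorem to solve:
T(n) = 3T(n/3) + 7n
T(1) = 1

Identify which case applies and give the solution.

a=3, b=3, f(n)=7n. log_3(3) = 1. Since c=1 = 1, Case 2 applies: T(n) = Θ(n^log_b(a) · log n) = O(n log n).

Answer: O(n log n) - Case 2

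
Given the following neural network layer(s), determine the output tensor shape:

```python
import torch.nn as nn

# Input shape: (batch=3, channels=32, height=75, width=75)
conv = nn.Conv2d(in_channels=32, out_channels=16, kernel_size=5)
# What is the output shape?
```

Input: (3, 32, 75, 75) -> Output: (3, 16, 71, 71)

Answer: (3, 16, 71, 71)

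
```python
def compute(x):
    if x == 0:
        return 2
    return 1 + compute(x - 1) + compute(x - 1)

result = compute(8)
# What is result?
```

compute(x) = 1 + 2·compute(x-1), compute(0)=2. Closed form: (2+1)·2^8 - 1 = 767.

Answer: 767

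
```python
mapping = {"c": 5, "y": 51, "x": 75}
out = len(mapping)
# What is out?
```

Trace:
`mapping = {"c": 5, "y": 51, "x": 75}` → mapping = {'c': 5, 'y': 51, 'x': 75}
`out = len(mapping)` → out = 3
So out = 3

Answer: 3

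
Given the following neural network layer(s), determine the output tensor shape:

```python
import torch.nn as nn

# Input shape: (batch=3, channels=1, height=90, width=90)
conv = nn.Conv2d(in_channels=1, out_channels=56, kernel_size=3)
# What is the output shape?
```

Input: (3, 1, 90, 90) -> Output: (3, 56, 88, 88)

Answer: (3, 56, 88, 88)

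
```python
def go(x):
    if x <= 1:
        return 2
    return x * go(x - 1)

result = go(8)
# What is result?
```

go(8) = 8 * 7 * 6 * 5 * 4 * 3 * 2 * 2 = 80640

Answer: 80640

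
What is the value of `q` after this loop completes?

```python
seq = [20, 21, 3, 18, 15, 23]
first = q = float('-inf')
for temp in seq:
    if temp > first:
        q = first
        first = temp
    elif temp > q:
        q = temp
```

Second largest (with repeats) in [20, 21, 3, 18, 15, 23]
`q` takes the values: -inf → 20 → 21

Answer: 21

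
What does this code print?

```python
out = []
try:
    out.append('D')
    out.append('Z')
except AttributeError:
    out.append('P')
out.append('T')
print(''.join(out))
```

Execution trace: 'D' (try body) → 'Z' (try body, no exception) → 'T' (after the try/except). Output: DZT

Answer: DZT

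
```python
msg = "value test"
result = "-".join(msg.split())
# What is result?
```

Trace:
`msg = "value test"` → msg = 'value test'
`result = "-".join(msg.split())` → result = 'value-test'
So result = 'value-test'

Answer: 'value-test'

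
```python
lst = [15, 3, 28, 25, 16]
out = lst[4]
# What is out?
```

Trace:
`lst = [15, 3, 28, 25, 16]` → lst = [15, 3, 28, 25, 16]
`out = lst[4]` → out = 16
So out = 16

Answer: 16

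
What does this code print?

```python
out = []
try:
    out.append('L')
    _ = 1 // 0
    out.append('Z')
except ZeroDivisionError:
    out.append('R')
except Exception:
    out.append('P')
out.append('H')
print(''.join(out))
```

Execution trace: 'L' (try body) → 'R' (except ZeroDivisionError) → 'H' (after the try/except). Output: LRH

Answer: LRH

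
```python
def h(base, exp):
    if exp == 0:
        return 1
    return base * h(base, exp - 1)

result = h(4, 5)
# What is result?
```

h(4, 5) = 4 * 4 * 4 * 4 * 4 = 1024

Answer: 1024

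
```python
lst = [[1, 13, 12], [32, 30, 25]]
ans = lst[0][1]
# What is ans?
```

Trace:
`lst = [[1, 13, 12], [32, 30, 25]]` → lst = [[1, 13, 12], [32, 30, 25]]
`ans = lst[0][1]` → ans = 13
So ans = 13

Answer: 13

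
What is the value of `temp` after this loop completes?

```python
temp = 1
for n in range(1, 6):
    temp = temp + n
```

Start at 1, add 1 through 5
`temp` takes the values: 1 → 2 → 4 → 7 → 11 → 16

Answer: 16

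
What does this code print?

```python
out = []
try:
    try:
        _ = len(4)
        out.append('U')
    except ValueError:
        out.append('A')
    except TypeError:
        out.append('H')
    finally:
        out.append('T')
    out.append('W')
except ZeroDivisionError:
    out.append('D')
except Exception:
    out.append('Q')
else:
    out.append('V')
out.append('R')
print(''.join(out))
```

Execution trace: 'H' (inner except TypeError) → 'T' (inner finally) → 'W' (try body, no exception) → 'V' (else) → 'R' (after the try/except). Output: HTWVR

Answer: HTWVR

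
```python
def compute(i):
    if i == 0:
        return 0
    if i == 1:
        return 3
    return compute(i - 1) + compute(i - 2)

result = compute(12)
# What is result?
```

Build up from base cases: compute(0)=0, compute(1)=3, compute(2)=3, compute(3)=6, compute(4)=9, compute(5)=15, compute(6)=24, ..., compute(12)=432

Answer: 432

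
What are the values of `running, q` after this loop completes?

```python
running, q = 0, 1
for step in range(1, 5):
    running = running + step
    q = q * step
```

Sum and factorial of 1 to 4
`running, q` takes the values: (0, 1) → (1, 1) → (3, 1) → (3, 2) → (6, 2) → (6, 6) → (10, 6) → (10, 24)

Answer: 10, 24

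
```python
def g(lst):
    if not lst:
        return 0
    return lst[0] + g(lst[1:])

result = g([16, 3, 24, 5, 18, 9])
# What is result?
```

16 + 3 + 24 + 5 + 18 + 9 + 0 = 75

Answer: 75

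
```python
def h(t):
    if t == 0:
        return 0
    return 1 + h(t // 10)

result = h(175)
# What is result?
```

Count of digits of 175: 3

Answer: 3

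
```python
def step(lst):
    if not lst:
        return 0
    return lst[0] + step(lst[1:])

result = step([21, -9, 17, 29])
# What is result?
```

21 + (-9) + 17 + 29 + 0 = 58

Answer: 58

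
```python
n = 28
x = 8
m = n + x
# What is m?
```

Trace:
`n = 28` → n = 28
`x = 8` → x = 8
`m = n + x` → m = 36
So m = 36

Answer: 36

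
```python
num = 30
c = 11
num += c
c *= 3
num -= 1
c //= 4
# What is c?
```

Trace:
`num = 30` → num = 30
`c = 11` → c = 11
`num += c` → num = 41
`c *= 3` → c = 33
`num -= 1` → num = 40
`c //= 4` → c = 8
So c = 8

Answer: 8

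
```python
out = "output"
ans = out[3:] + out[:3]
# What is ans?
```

Trace:
`out = "output"` → out = 'output'
`ans = out[3:] + out[:3]` → ans = 'putout'
So ans = 'putout'

Answer: 'putout'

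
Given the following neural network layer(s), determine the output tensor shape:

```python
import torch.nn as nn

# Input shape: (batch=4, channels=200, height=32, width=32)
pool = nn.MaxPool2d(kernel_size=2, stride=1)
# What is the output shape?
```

Input: (4, 200, 32, 32) -> Output: (4, 200, 31, 31)

Answer: (4, 200, 31, 31)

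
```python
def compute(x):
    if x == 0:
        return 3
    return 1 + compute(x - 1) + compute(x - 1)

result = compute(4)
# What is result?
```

compute(x) = 1 + 2·compute(x-1), compute(0)=3. Closed form: (3+1)·2^4 - 1 = 63.

Answer: 63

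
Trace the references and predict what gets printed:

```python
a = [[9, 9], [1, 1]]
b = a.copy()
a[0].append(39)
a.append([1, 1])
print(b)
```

Key concept: shallow copy with nested lists.
Step by step:
`a = [[9, 9], [1, 1]]` → a = [[9, 9], [1, 1]]
`b = a.copy()` → b = [[9, 9], [1, 1]]
`a[0].append(39)` → a = [[9, 9, 39], [1, 1]]; b = [[9, 9, 39], [1, 1]]
`a.append([1, 1])` → a = [[9, 9, 39], [1, 1], [1, 1]]
`print(b)` → prints [[9, 9, 39], [1, 1]]

Answer: [[9, 9, 39], [1, 1]]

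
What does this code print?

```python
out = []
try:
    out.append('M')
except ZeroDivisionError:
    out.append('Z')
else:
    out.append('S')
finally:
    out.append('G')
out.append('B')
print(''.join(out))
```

Execution trace: 'M' (try body, no exception) → 'S' (else) → 'G' (finally) → 'B' (after the try/except). Output: MSGB

Answer: MSGB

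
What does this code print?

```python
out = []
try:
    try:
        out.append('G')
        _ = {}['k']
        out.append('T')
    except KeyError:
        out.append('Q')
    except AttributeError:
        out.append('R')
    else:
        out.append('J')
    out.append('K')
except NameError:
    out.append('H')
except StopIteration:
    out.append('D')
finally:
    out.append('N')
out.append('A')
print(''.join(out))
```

Execution trace: 'G' (inner try body) → 'Q' (inner except KeyError) → 'K' (try body, no exception) → 'N' (finally) → 'A' (after the try/except). Output: GQKNA

Answer: GQKNA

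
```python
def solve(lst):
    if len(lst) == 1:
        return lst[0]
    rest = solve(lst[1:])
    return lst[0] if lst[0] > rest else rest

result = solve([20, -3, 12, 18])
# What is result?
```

Recursive max over [20, -3, 12, 18] = 20

Answer: 20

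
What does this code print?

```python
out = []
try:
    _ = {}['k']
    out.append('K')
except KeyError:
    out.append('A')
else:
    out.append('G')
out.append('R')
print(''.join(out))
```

Execution trace: 'A' (except KeyError) → 'R' (after the try/except). Output: AR

Answer: AR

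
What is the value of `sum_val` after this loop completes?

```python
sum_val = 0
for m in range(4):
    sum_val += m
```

Sum of 0 to 3 = 6
`sum_val` takes the values: 0 → 1 → 3 → 6

Answer: 6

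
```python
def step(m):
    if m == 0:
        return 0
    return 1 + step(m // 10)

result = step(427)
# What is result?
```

Count of digits of 427: 3

Answer: 3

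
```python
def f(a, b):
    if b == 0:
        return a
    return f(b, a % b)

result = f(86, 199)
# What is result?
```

f(86, 199) -> f(199, 86) -> f(86, 27) -> f(27, 5) -> f(5, 2) -> f(2, 1) -> f(1, 0) -> 1

Answer: 1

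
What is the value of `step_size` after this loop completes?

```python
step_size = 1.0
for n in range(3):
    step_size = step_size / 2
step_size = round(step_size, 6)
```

Halving LR 3 times: 1 / 2^3
`step_size` takes the values: 1.0 → 0.5 → 0.25 → 0.125

Answer: 0.125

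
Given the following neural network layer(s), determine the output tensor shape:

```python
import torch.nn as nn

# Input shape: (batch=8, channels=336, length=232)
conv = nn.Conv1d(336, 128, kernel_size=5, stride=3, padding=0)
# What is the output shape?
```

Input: (8, 336, 232) -> Output: (8, 128, 76)

Answer: (8, 128, 76)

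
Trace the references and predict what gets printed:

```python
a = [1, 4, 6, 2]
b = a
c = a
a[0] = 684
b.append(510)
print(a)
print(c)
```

Key concept: multiple aliases.
Step by step:
`a = [1, 4, 6, 2]` → a = [1, 4, 6, 2]
`b = a` → b = [1, 4, 6, 2] (same object as a)
`c = a` → c = [1, 4, 6, 2] (same object as a, b)
`a[0] = 684` → a = [684, 4, 6, 2] (same object as b, c); b = [684, 4, 6, 2] (same object as a, c); c = [684, 4, 6, 2] (same object as a, b)
`b.append(510)` → a = [684, 4, 6, 2, 510] (same object as b, c); b = [684, 4, 6, 2, 510] (same object as a, c); c = [684, 4, 6, 2, 510] (same object as a, b)
`print(a)` → prints [684, 4, 6, 2, 510]
`print(c)` → prints [684, 4, 6, 2, 510]

Answer:
[684, 4, 6, 2, 510]
[684, 4, 6, 2, 510]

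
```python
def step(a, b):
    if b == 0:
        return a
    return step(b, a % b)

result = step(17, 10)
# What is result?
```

step(17, 10) -> step(10, 7) -> step(7, 3) -> step(3, 1) -> step(1, 0) -> 1

Answer: 1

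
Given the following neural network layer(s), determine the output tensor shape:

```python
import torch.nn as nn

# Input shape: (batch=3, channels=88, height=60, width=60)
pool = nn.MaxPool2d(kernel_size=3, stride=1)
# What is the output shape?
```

Input: (3, 88, 60, 60) -> Output: (3, 88, 58, 58)

Answer: (3, 88, 58, 58)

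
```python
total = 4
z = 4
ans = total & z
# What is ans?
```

Trace:
`total = 4` → total = 4
`z = 4` → z = 4
`ans = total & z` → ans = 4
So ans = 4

Answer: 4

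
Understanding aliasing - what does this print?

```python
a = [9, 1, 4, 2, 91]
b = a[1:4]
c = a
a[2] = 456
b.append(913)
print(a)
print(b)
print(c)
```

Key concept: slice vs alias.
Step by step:
`a = [9, 1, 4, 2, 91]` → a = [9, 1, 4, 2, 91]
`b = a[1:4]` → b = [1, 4, 2]
`c = a` → c = [9, 1, 4, 2, 91] (same object as a)
`a[2] = 456` → a = [9, 1, 456, 2, 91] (same object as c); c = [9, 1, 456, 2, 91] (same object as a)
`b.append(913)` → b = [1, 4, 2, 913]
`print(a)` → prints [9, 1, 456, 2, 91]
`print(b)` → prints [1, 4, 2, 913]
`print(c)` → prints [9, 1, 456, 2, 91]

Answer:
[9, 1, 456, 2, 91]
[1, 4, 2, 913]
[9, 1, 456, 2, 91]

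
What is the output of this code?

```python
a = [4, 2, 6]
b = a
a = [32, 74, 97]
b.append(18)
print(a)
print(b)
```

Key concept: rebinding vs mutation: a is rebound to a new list, b still points at the original.
Step by step:
`a = [4, 2, 6]` → a = [4, 2, 6]
`b = a` → b = [4, 2, 6] (same object as a)
`a = [32, 74, 97]` → a = [32, 74, 97]
`b.append(18)` → b = [4, 2, 6, 18]
`print(a)` → prints [32, 74, 97]
`print(b)` → prints [4, 2, 6, 18]

Answer:
[32, 74, 97]
[4, 2, 6, 18]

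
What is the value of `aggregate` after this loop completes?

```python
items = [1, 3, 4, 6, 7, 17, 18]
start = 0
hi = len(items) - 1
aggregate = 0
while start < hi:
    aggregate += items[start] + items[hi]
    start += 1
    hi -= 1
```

Sum of pairs from ends
`aggregate` takes the values: 0 → 19 → 39 → 50

Answer: 50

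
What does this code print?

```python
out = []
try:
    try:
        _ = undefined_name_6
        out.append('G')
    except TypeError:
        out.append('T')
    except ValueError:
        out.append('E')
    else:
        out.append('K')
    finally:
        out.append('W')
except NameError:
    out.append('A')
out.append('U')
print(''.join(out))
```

Execution trace: 'W' (finally) → 'A' (outer except NameError) → 'U' (after the try/except). Output: WAU

Answer: WAU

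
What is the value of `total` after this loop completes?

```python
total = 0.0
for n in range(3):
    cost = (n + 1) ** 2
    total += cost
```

Sum of squared losses 1² + 2² + ... + 3²
`total` takes the values: 0.0 → 1.0 → 5.0 → 14.0

Answer: 14.0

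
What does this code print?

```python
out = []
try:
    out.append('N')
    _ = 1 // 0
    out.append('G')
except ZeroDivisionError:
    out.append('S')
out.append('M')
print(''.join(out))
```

Execution trace: 'N' (try body) → 'S' (except ZeroDivisionError) → 'M' (after the try/except). Output: NSM

Answer: NSM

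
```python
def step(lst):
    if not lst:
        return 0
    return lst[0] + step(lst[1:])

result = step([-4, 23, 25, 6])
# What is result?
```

(-4) + 23 + 25 + 6 + 0 = 50

Answer: 50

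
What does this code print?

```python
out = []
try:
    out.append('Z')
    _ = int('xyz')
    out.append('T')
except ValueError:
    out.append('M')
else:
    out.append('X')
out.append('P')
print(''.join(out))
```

Execution trace: 'Z' (try body) → 'M' (except ValueError) → 'P' (after the try/except). Output: ZMP

Answer: ZMP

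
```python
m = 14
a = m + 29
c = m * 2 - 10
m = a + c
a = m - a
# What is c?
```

Trace:
`m = 14` → m = 14
`a = m + 29` → a = 43
`c = m * 2 - 10` → c = 18
`m = a + c` → m = 61
`a = m - a` → a = 18
So c = 18

Answer: 18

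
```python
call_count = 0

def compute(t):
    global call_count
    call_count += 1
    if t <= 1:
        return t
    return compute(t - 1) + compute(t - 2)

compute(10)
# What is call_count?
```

Calls(t) = 1 + Calls(t-1) + Calls(t-2); Calls(0)=Calls(1)=1. For t=10 this gives 177.

Answer: 177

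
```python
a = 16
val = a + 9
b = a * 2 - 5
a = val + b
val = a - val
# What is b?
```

Trace:
`a = 16` → a = 16
`val = a + 9` → val = 25
`b = a * 2 - 5` → b = 27
`a = val + b` → a = 52
`val = a - val` → val = 27
So b = 27

Answer: 27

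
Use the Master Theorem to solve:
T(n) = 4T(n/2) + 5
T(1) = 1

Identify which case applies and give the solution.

a=4, b=2, f(n)=5. log_2(4) = 2. Since c=0 < 2, Case 1 applies: T(n) = Θ(n^log_b(a)) = O(n^2).

Answer: O(n^2) - Case 1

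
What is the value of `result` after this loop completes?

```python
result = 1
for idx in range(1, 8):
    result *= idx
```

7! = 5040
`result` takes the values: 1 → 2 → 6 → 24 → 120 → 720 → 5040

Answer: 5040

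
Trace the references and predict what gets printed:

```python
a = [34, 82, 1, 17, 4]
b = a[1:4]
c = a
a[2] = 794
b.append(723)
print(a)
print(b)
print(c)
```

Key concept: slice vs alias.
Step by step:
`a = [34, 82, 1, 17, 4]` → a = [34, 82, 1, 17, 4]
`b = a[1:4]` → b = [82, 1, 17]
`c = a` → c = [34, 82, 1, 17, 4] (same object as a)
`a[2] = 794` → a = [34, 82, 794, 17, 4] (same object as c); c = [34, 82, 794, 17, 4] (same object as a)
`b.append(723)` → b = [82, 1, 17, 723]
`print(a)` → prints [34, 82, 794, 17, 4]
`print(b)` → prints [82, 1, 17, 723]
`print(c)` → prints [34, 82, 794, 17, 4]

Answer:
[34, 82, 794, 17, 4]
[82, 1, 17, 723]
[34, 82, 794, 17, 4]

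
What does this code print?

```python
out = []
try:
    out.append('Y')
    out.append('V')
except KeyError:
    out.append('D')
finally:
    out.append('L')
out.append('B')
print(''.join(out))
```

Execution trace: 'Y' (try body) → 'V' (try body, no exception) → 'L' (finally) → 'B' (after the try/except). Output: YVLB

Answer: YVLB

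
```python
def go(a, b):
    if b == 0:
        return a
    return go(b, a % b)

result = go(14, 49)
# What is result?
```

go(14, 49) -> go(49, 14) -> go(14, 7) -> go(7, 0) -> 7

Answer: 7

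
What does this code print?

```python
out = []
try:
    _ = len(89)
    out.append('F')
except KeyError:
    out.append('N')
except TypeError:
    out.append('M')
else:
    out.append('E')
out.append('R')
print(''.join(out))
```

Execution trace: 'M' (except TypeError) → 'R' (after the try/except). Output: MR

Answer: MR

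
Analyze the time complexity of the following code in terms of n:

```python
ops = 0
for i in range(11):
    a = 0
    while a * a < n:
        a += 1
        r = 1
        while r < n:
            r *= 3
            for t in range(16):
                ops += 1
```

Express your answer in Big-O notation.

Each loop level contributes: 1 × √n × log n × 1. Multiplying the contributions gives O(√n log n).

Answer: O(√n log n)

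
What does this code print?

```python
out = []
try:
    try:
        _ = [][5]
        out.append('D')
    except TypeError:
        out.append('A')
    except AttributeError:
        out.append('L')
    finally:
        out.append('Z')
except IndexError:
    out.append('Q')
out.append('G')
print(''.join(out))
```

Execution trace: 'Z' (finally) → 'Q' (outer except IndexError) → 'G' (after the try/except). Output: ZQG

Answer: ZQG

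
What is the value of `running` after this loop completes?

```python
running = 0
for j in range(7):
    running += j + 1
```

Start at 0, add 1 to 7 = 28
`running` takes the values: 0 → 1 → 3 → 6 → 10 → 15 → 21 → 28

Answer: 28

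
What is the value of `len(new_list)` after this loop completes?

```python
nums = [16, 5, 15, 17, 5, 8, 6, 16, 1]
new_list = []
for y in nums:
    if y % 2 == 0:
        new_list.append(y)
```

Count even numbers in [16, 5, 15, 17, 5, 8, 6, 16, 1]
`new_list` takes the values: [] → [16] → [16, 8] → [16, 8, 6] → [16, 8, 6, 16]
So `len(new_list)` = 4

Answer: 4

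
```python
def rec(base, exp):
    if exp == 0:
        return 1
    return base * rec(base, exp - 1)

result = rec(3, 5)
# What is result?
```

rec(3, 5) = 3 * 3 * 3 * 3 * 3 = 243

Answer: 243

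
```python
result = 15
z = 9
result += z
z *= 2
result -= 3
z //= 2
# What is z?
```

Trace:
`result = 15` → result = 15
`z = 9` → z = 9
`result += z` → result = 24
`z *= 2` → z = 18
`result -= 3` → result = 21
`z //= 2` → z = 9
So z = 9

Answer: 9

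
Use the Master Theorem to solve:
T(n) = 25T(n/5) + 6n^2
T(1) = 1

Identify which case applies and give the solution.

a=25, b=5, f(n)=6n^2. log_5(25) = 2. Since c=2 = 2, Case 2 applies: T(n) = Θ(n^log_b(a) · log n) = O(n^2 log n).

Answer: O(n^2 log n) - Case 2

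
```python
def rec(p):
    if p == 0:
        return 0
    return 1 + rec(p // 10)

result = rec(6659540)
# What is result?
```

Count of digits of 6659540: 7

Answer: 7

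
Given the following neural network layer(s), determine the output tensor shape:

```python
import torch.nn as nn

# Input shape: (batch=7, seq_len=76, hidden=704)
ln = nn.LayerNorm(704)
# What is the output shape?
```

Input: (7, 76, 704) -> Output: (7, 76, 704)

Answer: (7, 76, 704)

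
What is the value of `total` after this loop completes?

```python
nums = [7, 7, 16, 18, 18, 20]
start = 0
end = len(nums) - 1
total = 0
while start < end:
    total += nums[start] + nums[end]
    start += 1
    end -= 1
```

Sum of pairs from ends
`total` takes the values: 0 → 27 → 52 → 86

Answer: 86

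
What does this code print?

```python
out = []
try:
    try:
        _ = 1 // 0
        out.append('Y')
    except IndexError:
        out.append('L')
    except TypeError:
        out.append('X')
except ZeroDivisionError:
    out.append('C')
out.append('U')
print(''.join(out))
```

Execution trace: 'C' (outer except ZeroDivisionError) → 'U' (after the try/except). Output: CU

Answer: CU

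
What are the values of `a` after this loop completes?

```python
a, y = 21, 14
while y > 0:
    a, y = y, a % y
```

GCD of 21 and 14
`a` takes the values: 21 → 14 → 7

Answer: 7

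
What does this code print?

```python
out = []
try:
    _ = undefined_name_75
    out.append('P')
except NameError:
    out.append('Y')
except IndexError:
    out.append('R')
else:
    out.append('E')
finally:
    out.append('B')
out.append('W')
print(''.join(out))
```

Execution trace: 'Y' (except NameError) → 'B' (finally) → 'W' (after the try/except). Output: YBW

Answer: YBW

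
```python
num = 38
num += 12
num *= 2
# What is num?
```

Trace:
`num = 38` → num = 38
`num += 12` → num = 50
`num *= 2` → num = 100
So num = 100

Answer: 100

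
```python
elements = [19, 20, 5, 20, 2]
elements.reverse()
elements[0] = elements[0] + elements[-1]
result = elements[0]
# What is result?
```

Trace:
`elements = [19, 20, 5, 20, 2]` → elements = [19, 20, 5, 20, 2]
`elements.reverse()` → elements = [2, 20, 5, 20, 19]
`elements[0] = elements[0] + elements[-1]` → elements = [21, 20, 5, 20, 19]
`result = elements[0]` → result = 21
So result = 21

Answer: 21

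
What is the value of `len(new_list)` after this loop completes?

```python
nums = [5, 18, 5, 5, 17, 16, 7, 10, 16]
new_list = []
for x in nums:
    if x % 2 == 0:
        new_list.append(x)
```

Count even numbers in [5, 18, 5, 5, 17, 16, 7, 10, 16]
`new_list` takes the values: [] → [18] → [18, 16] → [18, 16, 10] → [18, 16, 10, 16]
So `len(new_list)` = 4

Answer: 4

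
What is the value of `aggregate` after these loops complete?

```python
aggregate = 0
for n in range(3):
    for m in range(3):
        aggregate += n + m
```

Sum of all n+m for n,m in 3x3
`aggregate` takes the values: 0 → 1 → 3 → 4 → 6 → 9 → 11 → 14 → 18

Answer: 18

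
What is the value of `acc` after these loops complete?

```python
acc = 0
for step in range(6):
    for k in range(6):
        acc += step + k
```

Sum of all step+k for step,k in 6x6
`acc` takes the values: 0 → 1 → 3 → 6 → 10 → 15 → 16 → 18 → 21 → 25 → 30 → 36 → 38 → 41 → 45 → 50 → 56 → 63 → 66 → 70 → 75 → 81 → 88 → 96 → 100 → 105 → 111 → 118 → 126 → 135 → 140 → 146 → 153 → 161 → 170 → 180

Answer: 180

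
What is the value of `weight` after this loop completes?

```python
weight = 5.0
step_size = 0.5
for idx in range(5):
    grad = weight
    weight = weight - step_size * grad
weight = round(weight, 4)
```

Gradient descent: w = 5.0 * (1 - 0.5)^5
`weight` takes the values: 5.0 → 2.5 → 1.25 → 0.625 → 0.3125 → 0.15625 → 0.1562

Answer: 0.1562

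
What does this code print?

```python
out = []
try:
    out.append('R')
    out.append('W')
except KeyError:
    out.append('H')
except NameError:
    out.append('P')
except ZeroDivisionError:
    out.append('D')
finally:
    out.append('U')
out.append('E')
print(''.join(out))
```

Execution trace: 'R' (try body) → 'W' (try body, no exception) → 'U' (finally) → 'E' (after the try/except). Output: RWUE

Answer: RWUE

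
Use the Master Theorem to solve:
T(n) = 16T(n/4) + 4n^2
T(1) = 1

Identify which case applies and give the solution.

a=16, b=4, f(n)=4n^2. log_4(16) = 2. Since c=2 = 2, Case 2 applies: T(n) = Θ(n^log_b(a) · log n) = O(n^2 log n).

Answer: O(n^2 log n) - Case 2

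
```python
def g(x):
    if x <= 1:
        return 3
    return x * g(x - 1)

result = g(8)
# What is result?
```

g(8) = 8 * 7 * 6 * 5 * 4 * 3 * 2 * 3 = 120960

Answer: 120960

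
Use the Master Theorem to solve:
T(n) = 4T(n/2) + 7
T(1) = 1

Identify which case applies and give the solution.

a=4, b=2, f(n)=7. log_2(4) = 2. Since c=0 < 2, Case 1 applies: T(n) = Θ(n^log_b(a)) = O(n^2).

Answer: O(n^2) - Case 1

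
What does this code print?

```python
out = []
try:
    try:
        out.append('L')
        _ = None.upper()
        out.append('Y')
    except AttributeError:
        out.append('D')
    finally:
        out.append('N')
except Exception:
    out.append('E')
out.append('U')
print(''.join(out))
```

Execution trace: 'L' (inner try body) → 'D' (inner except AttributeError) → 'N' (inner finally) → 'U' (after the try/except). Output: LDNU

Answer: LDNU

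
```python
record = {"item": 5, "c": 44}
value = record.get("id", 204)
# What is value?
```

Trace:
`record = {"item": 5, "c": 44}` → record = {'item': 5, 'c': 44}
`value = record.get("id", 204)` → value = 204
So value = 204

Answer: 204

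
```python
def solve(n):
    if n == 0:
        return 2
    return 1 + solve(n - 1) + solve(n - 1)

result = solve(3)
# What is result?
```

solve(n) = 1 + 2·solve(n-1), solve(0)=2. Closed form: (2+1)·2^3 - 1 = 23.

Answer: 23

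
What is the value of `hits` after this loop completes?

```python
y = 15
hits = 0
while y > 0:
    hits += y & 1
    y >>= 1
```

Count set bits in 15 (binary: 0b1111)
`hits` takes the values: 0 → 1 → 2 → 3 → 4

Answer: 4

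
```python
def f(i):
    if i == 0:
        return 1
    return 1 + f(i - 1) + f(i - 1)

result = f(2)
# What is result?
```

f(i) = 1 + 2·f(i-1), f(0)=1. Closed form: (1+1)·2^2 - 1 = 7.

Answer: 7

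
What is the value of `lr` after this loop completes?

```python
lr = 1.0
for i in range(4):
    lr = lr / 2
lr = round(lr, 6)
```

Halving LR 4 times: 1 / 2^4
`lr` takes the values: 1.0 → 0.5 → 0.25 → 0.125 → 0.0625

Answer: 0.0625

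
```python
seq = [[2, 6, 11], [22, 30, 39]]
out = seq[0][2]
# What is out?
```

Trace:
`seq = [[2, 6, 11], [22, 30, 39]]` → seq = [[2, 6, 11], [22, 30, 39]]
`out = seq[0][2]` → out = 11
So out = 11

Answer: 11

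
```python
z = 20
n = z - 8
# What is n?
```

Trace:
`z = 20` → z = 20
`n = z - 8` → n = 12
So n = 12

Answer: 12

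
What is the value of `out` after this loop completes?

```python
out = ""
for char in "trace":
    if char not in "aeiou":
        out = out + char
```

Remove vowels from 'trace'
`out` takes the values: "" → "t" → "tr" → "trc"

Answer: "trc"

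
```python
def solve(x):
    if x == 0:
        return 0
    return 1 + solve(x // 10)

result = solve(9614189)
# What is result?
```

Count of digits of 9614189: 7

Answer: 7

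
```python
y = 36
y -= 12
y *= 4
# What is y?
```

Trace:
`y = 36` → y = 36
`y -= 12` → y = 24
`y *= 4` → y = 96
So y = 96

Answer: 96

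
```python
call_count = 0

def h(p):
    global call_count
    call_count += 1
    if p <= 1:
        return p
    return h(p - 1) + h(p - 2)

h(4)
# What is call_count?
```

Calls(p) = 1 + Calls(p-1) + Calls(p-2); Calls(0)=Calls(1)=1. For p=4 this gives 9.

Answer: 9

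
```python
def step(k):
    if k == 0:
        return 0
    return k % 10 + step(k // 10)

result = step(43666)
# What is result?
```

Sum of digits of 43666: 6 + 6 + 6 + 3 + 4 = 25

Answer: 25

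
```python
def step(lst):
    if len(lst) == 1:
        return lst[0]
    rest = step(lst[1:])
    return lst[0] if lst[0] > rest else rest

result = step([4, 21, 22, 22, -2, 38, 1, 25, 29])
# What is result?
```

Recursive max over [4, 21, 22, 22, -2, 38, 1, 25, 29] = 38

Answer: 38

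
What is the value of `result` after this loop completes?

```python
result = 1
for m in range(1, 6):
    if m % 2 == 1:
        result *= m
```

Product of odd numbers 1 to 5
`result` takes the values: 1 → 3 → 15

Answer: 15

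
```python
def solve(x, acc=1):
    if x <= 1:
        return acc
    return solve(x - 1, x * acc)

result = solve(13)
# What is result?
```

Accumulator trace (n, acc): (13, 1) -> (12, 13) -> (11, 156) -> (10, 1716) -> (9, 17160) -> (8, 154440) -> (7, 1235520) -> (6, 8648640) -> (5, 51891840) -> (4, 259459200) -> (3, 1037836800) -> (2, 3113510400) -> (1, 6227020800) -> return 6227020800

Answer: 6227020800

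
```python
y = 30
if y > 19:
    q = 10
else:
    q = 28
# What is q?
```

Trace:
`y = 30` → y = 30
`if y > 19: ...` → y > 19 is True → q = 10
So q = 10

Answer: 10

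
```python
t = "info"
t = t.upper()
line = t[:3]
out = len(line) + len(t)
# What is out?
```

Trace:
`t = "info"` → t = 'info'
`t = t.upper()` → t = 'INFO'
`line = t[:3]` → line = 'INF'
`out = len(line) + len(t)` → out = 7
So out = 7

Answer: 7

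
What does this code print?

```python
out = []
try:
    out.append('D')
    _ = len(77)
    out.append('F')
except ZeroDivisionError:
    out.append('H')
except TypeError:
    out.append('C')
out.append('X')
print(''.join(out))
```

Execution trace: 'D' (try body) → 'C' (except TypeError) → 'X' (after the try/except). Output: DCX

Answer: DCX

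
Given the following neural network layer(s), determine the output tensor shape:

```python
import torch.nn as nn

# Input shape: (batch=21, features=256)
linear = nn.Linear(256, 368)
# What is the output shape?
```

Input: (21, 256) -> Output: (21, 368)

Answer: (21, 368)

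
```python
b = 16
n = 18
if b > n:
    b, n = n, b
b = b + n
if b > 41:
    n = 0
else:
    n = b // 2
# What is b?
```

Trace:
`b = 16` → b = 16
`n = 18` → n = 18
`if b > n: ...` → b > n is False → no variable changes
`b = b + n` → b = 34
`if b > 41: ...` → b > 41 is False, take else branch → n = 17
So b = 34

Answer: 34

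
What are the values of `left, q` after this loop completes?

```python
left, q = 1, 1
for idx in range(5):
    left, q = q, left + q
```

Fibonacci: after 5 iterations
`left, q` takes the values: (1, 1) → (1, 2) → (2, 3) → (3, 5) → (5, 8) → (8, 13)

Answer: 8, 13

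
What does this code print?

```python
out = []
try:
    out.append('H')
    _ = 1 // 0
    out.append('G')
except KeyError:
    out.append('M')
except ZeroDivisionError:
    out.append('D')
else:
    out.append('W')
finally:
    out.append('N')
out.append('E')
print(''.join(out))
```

Execution trace: 'H' (try body) → 'D' (except ZeroDivisionError) → 'N' (finally) → 'E' (after the try/except). Output: HDNE

Answer: HDNE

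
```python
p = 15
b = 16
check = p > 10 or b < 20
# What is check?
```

Trace:
`p = 15` → p = 15
`b = 16` → b = 16
`check = p > 10 or b < 20` → check = True
So check = True

Answer: True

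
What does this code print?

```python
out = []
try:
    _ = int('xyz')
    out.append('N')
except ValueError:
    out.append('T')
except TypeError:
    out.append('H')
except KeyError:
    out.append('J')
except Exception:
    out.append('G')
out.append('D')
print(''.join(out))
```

Execution trace: 'T' (except ValueError) → 'D' (after the try/except). Output: TD

Answer: TD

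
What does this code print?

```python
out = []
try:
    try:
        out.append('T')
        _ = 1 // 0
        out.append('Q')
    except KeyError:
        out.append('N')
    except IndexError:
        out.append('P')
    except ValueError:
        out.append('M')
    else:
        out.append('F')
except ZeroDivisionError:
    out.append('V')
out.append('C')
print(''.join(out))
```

Execution trace: 'T' (try body) → 'V' (outer except ZeroDivisionError) → 'C' (after the try/except). Output: TVC

Answer: TVC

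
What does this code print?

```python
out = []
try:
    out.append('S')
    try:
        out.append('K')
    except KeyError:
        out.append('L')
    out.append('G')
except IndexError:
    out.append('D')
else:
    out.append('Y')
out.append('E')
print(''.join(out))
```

Execution trace: 'S' (try body) → 'K' (inner try body, no exception) → 'G' (try body, no exception) → 'Y' (else) → 'E' (after the try/except). Output: SKGYE

Answer: SKGYE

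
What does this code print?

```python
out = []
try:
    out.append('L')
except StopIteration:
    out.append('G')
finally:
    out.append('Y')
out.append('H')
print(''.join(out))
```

Execution trace: 'L' (try body, no exception) → 'Y' (finally) → 'H' (after the try/except). Output: LYH

Answer: LYH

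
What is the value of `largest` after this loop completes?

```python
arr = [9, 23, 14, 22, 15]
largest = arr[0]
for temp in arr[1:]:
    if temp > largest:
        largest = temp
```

Maximum of [9, 23, 14, 22, 15]
`largest` takes the values: 9 → 23

Answer: 23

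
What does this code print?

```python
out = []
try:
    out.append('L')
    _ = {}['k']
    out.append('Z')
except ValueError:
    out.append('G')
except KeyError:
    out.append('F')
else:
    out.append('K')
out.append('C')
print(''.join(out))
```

Execution trace: 'L' (try body) → 'F' (except KeyError) → 'C' (after the try/except). Output: LFC

Answer: LFC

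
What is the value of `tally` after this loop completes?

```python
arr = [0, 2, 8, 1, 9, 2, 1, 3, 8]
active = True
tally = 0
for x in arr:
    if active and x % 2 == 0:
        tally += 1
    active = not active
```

Count even values at even positions
`tally` takes the values: 0 → 1 → 2 → 3

Answer: 3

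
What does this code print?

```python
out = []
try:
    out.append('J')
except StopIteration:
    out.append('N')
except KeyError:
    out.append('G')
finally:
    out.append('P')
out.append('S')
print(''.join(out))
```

Execution trace: 'J' (try body, no exception) → 'P' (finally) → 'S' (after the try/except). Output: JPS

Answer: JPS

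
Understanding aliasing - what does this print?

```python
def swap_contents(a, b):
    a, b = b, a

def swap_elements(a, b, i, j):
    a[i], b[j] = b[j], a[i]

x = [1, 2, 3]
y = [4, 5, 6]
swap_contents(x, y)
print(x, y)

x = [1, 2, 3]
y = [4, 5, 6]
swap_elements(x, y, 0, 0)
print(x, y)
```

Key concept: parameter rebinding vs mutation.
Step by step:
`x = [1, 2, 3]` → x = [1, 2, 3]
`y = [4, 5, 6]` → y = [4, 5, 6]
`swap_contents(x, y)` → no visible change to tracked variables
`print(x, y)` → prints [1, 2, 3] [4, 5, 6]
`x = [1, 2, 3]` → x = [1, 2, 3]
`y = [4, 5, 6]` → y = [4, 5, 6]
`swap_elements(x, y, 0, 0)` → x = [4, 2, 3]; y = [1, 5, 6]
`print(x, y)` → prints [4, 2, 3] [1, 5, 6]

Answer:
[1, 2, 3] [4, 5, 6]
[4, 2, 3] [1, 5, 6]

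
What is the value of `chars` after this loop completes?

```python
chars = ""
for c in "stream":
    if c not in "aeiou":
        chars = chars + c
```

Remove vowels from 'stream'
`chars` takes the values: "" → "s" → "st" → "str" → "strm"

Answer: "strm"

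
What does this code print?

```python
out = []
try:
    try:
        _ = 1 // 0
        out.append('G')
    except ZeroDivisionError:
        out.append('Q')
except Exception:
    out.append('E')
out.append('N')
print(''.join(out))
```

Execution trace: 'Q' (inner except ZeroDivisionError) → 'N' (after the try/except). Output: QN

Answer: QN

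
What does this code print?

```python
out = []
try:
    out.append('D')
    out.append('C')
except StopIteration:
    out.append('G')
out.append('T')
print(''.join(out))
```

Execution trace: 'D' (try body) → 'C' (try body, no exception) → 'T' (after the try/except). Output: DCT

Answer: DCT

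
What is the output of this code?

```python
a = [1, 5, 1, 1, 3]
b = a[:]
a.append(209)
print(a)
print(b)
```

Key concept: slice [:] creates copy.
Step by step:
`a = [1, 5, 1, 1, 3]` → a = [1, 5, 1, 1, 3]
`b = a[:]` → b = [1, 5, 1, 1, 3]
`a.append(209)` → a = [1, 5, 1, 1, 3, 209]
`print(a)` → prints [1, 5, 1, 1, 3, 209]
`print(b)` → prints [1, 5, 1, 1, 3]

Answer:
[1, 5, 1, 1, 3, 209]
[1, 5, 1, 1, 3]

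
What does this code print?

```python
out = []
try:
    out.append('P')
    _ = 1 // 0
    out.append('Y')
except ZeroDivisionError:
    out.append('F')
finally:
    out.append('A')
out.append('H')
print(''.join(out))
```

Execution trace: 'P' (try body) → 'F' (except ZeroDivisionError) → 'A' (finally) → 'H' (after the try/except). Output: PFAH

Answer: PFAH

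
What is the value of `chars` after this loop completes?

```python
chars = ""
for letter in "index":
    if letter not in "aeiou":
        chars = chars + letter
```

Remove vowels from 'index'
`chars` takes the values: "" → "n" → "nd" → "ndx"

Answer: "ndx"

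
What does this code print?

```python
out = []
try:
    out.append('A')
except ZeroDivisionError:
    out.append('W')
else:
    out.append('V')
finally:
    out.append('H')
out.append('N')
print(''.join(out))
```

Execution trace: 'A' (try body, no exception) → 'V' (else) → 'H' (finally) → 'N' (after the try/except). Output: AVHN

Answer: AVHN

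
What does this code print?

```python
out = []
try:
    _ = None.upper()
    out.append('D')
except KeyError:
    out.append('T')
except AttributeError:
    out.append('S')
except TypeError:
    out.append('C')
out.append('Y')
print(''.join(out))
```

Execution trace: 'S' (except AttributeError) → 'Y' (after the try/except). Output: SY

Answer: SY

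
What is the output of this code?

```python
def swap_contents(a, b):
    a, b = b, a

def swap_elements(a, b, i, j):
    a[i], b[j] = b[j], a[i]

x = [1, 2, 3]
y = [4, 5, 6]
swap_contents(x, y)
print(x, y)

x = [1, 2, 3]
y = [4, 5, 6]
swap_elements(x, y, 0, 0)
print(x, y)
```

Key concept: parameter rebinding vs mutation.
Step by step:
`x = [1, 2, 3]` → x = [1, 2, 3]
`y = [4, 5, 6]` → y = [4, 5, 6]
`swap_contents(x, y)` → no visible change to tracked variables
`print(x, y)` → prints [1, 2, 3] [4, 5, 6]
`x = [1, 2, 3]` → x = [1, 2, 3]
`y = [4, 5, 6]` → y = [4, 5, 6]
`swap_elements(x, y, 0, 0)` → x = [4, 2, 3]; y = [1, 5, 6]
`print(x, y)` → prints [4, 2, 3] [1, 5, 6]

Answer:
[1, 2, 3] [4, 5, 6]
[4, 2, 3] [1, 5, 6]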